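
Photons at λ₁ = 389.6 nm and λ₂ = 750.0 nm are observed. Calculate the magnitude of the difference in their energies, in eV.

1.53 eV

Using E = hc/λ: E₁ = 5.0987 × 10^-19 J, E₂ = 2.6486 × 10^-19 J.
|ΔE| = |5.0987 × 10^-19 − 2.6486 × 10^-19| = 2.45 × 10^-19 J = 1.53 eV.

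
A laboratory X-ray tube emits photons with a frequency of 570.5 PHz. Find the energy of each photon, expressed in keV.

In SI units: f = 570.5 PHz = 5.705·10^17 Hz.
For a photon E = hf, so E = 3.780·10^-16 J.
Converting to keV: E = 2.359 keV ≈ 2.36 keV.

2.36 keV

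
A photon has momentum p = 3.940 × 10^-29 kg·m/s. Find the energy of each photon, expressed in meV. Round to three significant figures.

Use c = 2.99792458 × 10^8 m/s, 1 eV = 1.602176634 × 10^-19 J.
For a photon E = pc, so E = 1.181 × 10^-20 J.
Converting to meV: E = 73.72 meV ≈ 73.7 meV.

73.7 meV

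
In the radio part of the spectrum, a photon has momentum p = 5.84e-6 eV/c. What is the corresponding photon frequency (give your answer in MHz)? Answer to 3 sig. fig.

1410 MHz

In SI units: p = 5.84e-6 eV/c = 3.1211e-33 kg·m/s.
Apply f = pc/h: f = 1.412e9 Hz.
Converting to MHz: f = 1412 MHz ≈ 1410 MHz.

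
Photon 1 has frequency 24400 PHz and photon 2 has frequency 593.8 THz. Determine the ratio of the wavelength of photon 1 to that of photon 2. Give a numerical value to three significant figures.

λ_1 = 1.229e-11 m (from frequency = 24400 PHz, via λ = c/f).
λ_2 = 5.049e-7 m (from frequency = 593.8 THz, via λ = c/f).
Ratio = 1.229e-11 / 5.049e-7 = 2.43e-5.

2.43e-5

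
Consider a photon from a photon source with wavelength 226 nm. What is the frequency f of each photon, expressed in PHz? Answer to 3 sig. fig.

1.33 PHz

In SI units: λ = 226 nm = 2.26 × 10^-7 m.
The photon relation is f = c/λ, giving f = 1.327 × 10^15 Hz.
Converting to PHz: f = 1.327 PHz ≈ 1.33 PHz.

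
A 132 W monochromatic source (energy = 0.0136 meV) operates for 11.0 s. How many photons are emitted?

6.66 × 10^26 photons

Total energy: E_total = P·t = 132 × 11.0 = 1452 J.
Per-photon energy: E = 2.179 × 10^-24 J.
N = E_total / E_photon = 6.66 × 10^26.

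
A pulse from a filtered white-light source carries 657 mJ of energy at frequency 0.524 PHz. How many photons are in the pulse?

1.89·10^18 photons

Per-photon energy: E = 3.472·10^-19 J (from frequency = 0.524 PHz).
N = E_total / E_photon = 0.657 J / 3.472·10^-19 J = 1.89·10^18.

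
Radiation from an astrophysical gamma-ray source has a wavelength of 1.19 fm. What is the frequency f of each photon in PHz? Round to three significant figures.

Take c = 2.99792458e8 m/s.
In SI units: λ = 1.19 fm = 1.19e-15 m.
Apply f = c/λ: f = 2.519e23 Hz.
Converting to PHz: f = 2.519e8 PHz ≈ 2.52e8 PHz.

2.52e8 PHz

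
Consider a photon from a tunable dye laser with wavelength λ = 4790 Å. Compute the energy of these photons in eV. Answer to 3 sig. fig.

2.59 eV

Take h = 6.62607015 × 10^-34 J·s, c = 2.99792458 × 10^8 m/s, 1 eV = 1.602176634 × 10^-19 J.
First convert: λ = 4790 Å = 4.79 × 10^-7 m.
Since E = hc/λ for a photon, E = 4.147 × 10^-19 J.
Converting to eV: E = 2.588 eV ≈ 2.59 eV.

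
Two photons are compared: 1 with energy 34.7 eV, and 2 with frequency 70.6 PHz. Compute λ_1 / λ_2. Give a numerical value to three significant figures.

λ_1 = 3.573e-8 m (from energy = 34.7 eV, via λ = hc/E).
λ_2 = 4.246e-9 m (from frequency = 70.6 PHz, via λ = c/f).
Ratio = 3.573e-8 / 4.246e-9 = 8.41.

8.41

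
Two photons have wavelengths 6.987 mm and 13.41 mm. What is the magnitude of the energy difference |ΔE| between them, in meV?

Using E = hc/λ: E₁ = 2.8431e-23 J, E₂ = 1.4813e-23 J.
|ΔE| = |2.8431e-23 − 1.4813e-23| = 1.36e-23 J = 0.0850 meV.

0.0850 meV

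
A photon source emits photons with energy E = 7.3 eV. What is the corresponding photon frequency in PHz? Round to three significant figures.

1.77 PHz

In SI units: E = 7.3 eV = 1.1696 × 10^-18 J.
The photon relation is f = E/h, giving f = 1.765 × 10^15 Hz.
Converting to PHz: f = 1.765 PHz ≈ 1.77 PHz.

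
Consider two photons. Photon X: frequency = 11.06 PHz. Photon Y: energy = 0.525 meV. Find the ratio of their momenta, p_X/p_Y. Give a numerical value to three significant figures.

8.71e4

p_X = 2.445e-26 kg·m/s (from frequency = 11.06 PHz, via p = hf/c).
p_Y = 2.806e-31 kg·m/s (from energy = 0.525 meV, via p = E/c).
Ratio = 2.445e-26 / 2.806e-31 = 8.71e4.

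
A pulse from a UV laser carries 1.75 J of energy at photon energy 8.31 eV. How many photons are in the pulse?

1.31e18 photons

Per-photon energy: E = 1.331e-18 J (from energy = 8.31 eV).
N = E_total / E_photon = 1.75 J / 1.331e-18 J = 1.31e18.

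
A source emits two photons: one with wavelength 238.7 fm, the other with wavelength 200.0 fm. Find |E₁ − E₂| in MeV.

Using E = hc/λ: E₁ = 8.3219 × 10^-13 J, E₂ = 9.9322 × 10^-13 J.
|ΔE| = |8.3219 × 10^-13 − 9.9322 × 10^-13| = 1.61 × 10^-13 J = 1.01 MeV.

1.01 MeV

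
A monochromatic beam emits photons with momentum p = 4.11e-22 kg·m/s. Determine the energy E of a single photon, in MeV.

Use c = 2.99792458e8 m/s, 1 eV = 1.602176634e-19 J.
Apply E = pc: E = 1.232e-13 J.
Converting to MeV: E = 0.7690 MeV ≈ 0.769 MeV.

0.769 MeV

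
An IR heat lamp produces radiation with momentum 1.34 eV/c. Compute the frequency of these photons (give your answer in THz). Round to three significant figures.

324 THz

Use h = 6.62607015 × 10^-34 J·s, c = 2.99792458 × 10^8 m/s, 1 eV = 1.602176634 × 10^-19 J.
First convert: p = 1.34 eV/c = 7.1613 × 10^-28 kg·m/s.
Since f = pc/h for a photon, f = 3.240 × 10^14 Hz.
Converting to THz: f = 324.0 THz ≈ 324 THz.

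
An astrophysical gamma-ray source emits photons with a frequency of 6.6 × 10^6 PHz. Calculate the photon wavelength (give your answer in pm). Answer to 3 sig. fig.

0.0454 pm

(c = 2.99792458 × 10^8 m/s.)
In SI units: f = 6.6 × 10^6 PHz = 6.6 × 10^21 Hz.
Since λ = c/f for a photon, λ = 4.542 × 10^-14 m.
Converting to pm: λ = 0.04542 pm ≈ 0.0454 pm.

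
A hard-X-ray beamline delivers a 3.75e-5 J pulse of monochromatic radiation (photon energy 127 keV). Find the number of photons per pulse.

Per-photon energy: E = 2.035e-14 J (from energy = 127 keV).
N = E_total / E_photon = 3.75e-5 J / 2.035e-14 J = 1.84e9.

1.84e9 photons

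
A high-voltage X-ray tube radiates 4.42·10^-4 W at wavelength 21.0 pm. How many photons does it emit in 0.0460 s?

2.15·10^9 photons

Total energy: E_total = P·t = 4.42·10^-4 × 0.0460 = 2.033·10^-5 J.
Per-photon energy: E = 9.459·10^-15 J.
N = E_total / E_photon = 2.15·10^9.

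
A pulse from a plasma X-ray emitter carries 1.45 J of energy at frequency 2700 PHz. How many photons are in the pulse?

8.10e14 photons

Per-photon energy: E = 1.789e-15 J (from frequency = 2700 PHz).
N = E_total / E_photon = 1.45 J / 1.789e-15 J = 8.10e14.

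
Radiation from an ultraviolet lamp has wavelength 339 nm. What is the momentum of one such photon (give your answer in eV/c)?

Convert to SI: λ = 339 nm = 3.39e-7 m.
Apply p = h/λ: p = 1.955e-27 kg·m/s.
Converting to eV/c: p = 3.657 eV/c ≈ 3.66 eV/c.

3.66 eV/c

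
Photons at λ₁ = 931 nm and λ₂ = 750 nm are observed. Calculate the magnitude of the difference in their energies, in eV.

Using E = hc/λ: E₁ = 2.134e-19 J, E₂ = 2.649e-19 J.
|ΔE| = |2.134e-19 − 2.649e-19| = 5.15e-20 J = 0.321 eV.

0.321 eV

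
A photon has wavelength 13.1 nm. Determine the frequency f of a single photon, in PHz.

Use c = 2.99792458e8 m/s.
First convert: λ = 13.1 nm = 1.31e-8 m.
The photon relation is f = c/λ, giving f = 2.288e16 Hz.
Converting to PHz: f = 22.88 PHz ≈ 22.9 PHz.

22.9 PHz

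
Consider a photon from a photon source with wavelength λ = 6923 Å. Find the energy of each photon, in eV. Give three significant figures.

Take h = 6.62607015e-34 J·s, c = 2.99792458e8 m/s, 1 eV = 1.602176634e-19 J.
Convert to SI: λ = 6923 Å = 6.923e-7 m.
The photon relation is E = hc/λ, giving E = 2.869e-19 J.
Converting to eV: E = 1.791 eV ≈ 1.79 eV.

1.79 eV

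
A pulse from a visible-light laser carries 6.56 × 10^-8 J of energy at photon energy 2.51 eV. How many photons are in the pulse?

Per-photon energy: E = 4.021 × 10^-19 J (from energy = 2.51 eV).
N = E_total / E_photon = 6.56 × 10^-8 J / 4.021 × 10^-19 J = 1.63 × 10^11.

1.63 × 10^11 photons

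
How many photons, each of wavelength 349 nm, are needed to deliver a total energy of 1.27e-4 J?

Per-photon energy: E = 5.692e-19 J (from wavelength = 349 nm).
N = E_total / E_photon = 1.27e-4 J / 5.692e-19 J = 2.23e14.

2.23e14 photons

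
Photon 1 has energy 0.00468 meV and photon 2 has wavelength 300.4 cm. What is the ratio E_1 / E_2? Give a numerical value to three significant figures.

11.3

E_1 = 7.498e-25 J (from energy = 0.00468 meV, via E given directly).
E_2 = 6.613e-26 J (from wavelength = 300.4 cm, via E = hc/λ).
Ratio = 7.498e-25 / 6.613e-26 = 11.3.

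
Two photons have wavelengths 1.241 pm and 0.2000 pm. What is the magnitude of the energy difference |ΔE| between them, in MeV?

5.20 MeV

Using E = hc/λ: E₁ = 1.6007e-13 J, E₂ = 9.9322e-13 J.
|ΔE| = |1.6007e-13 − 9.9322e-13| = 8.33e-13 J = 5.20 MeV.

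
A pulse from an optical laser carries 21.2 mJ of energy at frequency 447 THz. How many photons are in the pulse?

7.16e16 photons

Per-photon energy: E = 2.962e-19 J (from frequency = 447 THz).
N = E_total / E_photon = 0.0212 J / 2.962e-19 J = 7.16e16.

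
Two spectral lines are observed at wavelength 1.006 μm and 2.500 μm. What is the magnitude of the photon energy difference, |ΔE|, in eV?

0.737 eV

Using E = hc/λ: E₁ = 1.9746e-19 J, E₂ = 7.9458e-20 J.
|ΔE| = |1.9746e-19 − 7.9458e-20| = 1.18e-19 J = 0.737 eV.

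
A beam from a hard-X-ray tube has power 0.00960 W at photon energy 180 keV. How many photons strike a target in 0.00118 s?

3.93e8 photons

Total energy: E_total = P·t = 0.00960 × 0.00118 = 1.133e-5 J.
Per-photon energy: E = 2.884e-14 J.
N = E_total / E_photon = 3.93e8.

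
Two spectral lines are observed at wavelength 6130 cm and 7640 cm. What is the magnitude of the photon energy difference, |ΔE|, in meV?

4.00 × 10^-6 meV

Using E = hc/λ: E₁ = 3.241 × 10^-27 J, E₂ = 2.600 × 10^-27 J.
|ΔE| = |3.241 × 10^-27 − 2.600 × 10^-27| = 6.40 × 10^-28 J = 4.00 × 10^-6 meV.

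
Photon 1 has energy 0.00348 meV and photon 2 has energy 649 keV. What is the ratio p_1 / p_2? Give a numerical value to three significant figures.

5.36 × 10^-12

p_1 = 1.860 × 10^-33 kg·m/s (from energy = 0.00348 meV, via p = E/c).
p_2 = 3.468 × 10^-22 kg·m/s (from energy = 649 keV, via p = E/c).
Ratio = 1.860 × 10^-33 / 3.468 × 10^-22 = 5.36 × 10^-12.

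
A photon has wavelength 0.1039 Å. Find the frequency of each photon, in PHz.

2.89 × 10^4 PHz

Use c = 2.99792458 × 10^8 m/s.
In SI units: λ = 0.1039 Å = 1.039 × 10^-11 m.
For a photon f = c/λ, so f = 2.885 × 10^19 Hz.
Converting to PHz: f = 28850 PHz ≈ 2.89 × 10^4 PHz.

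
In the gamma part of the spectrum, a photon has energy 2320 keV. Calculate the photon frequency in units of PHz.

5.61 × 10^5 PHz

(h = 6.62607015 × 10^-34 J·s, 1 eV = 1.602176634 × 10^-19 J.)
First convert: E = 2320 keV = 3.7170 × 10^-13 J.
The photon relation is f = E/h, giving f = 5.610 × 10^20 Hz.
Converting to PHz: f = 561000 PHz ≈ 5.61 × 10^5 PHz.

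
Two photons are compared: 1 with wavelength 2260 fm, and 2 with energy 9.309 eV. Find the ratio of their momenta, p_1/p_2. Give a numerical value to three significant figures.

p_1 = 2.932 × 10^-22 kg·m/s (from wavelength = 2260 fm, via p = h/λ).
p_2 = 4.975 × 10^-27 kg·m/s (from energy = 9.309 eV, via p = E/c).
Ratio = 2.932 × 10^-22 / 4.975 × 10^-27 = 5.89 × 10^4.

5.89 × 10^4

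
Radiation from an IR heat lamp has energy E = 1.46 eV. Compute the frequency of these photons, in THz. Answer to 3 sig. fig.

In SI units: E = 1.46 eV = 2.3392e-19 J.
For a photon f = E/h, so f = 3.530e14 Hz.
Converting to THz: f = 353.0 THz ≈ 353 THz.

353 THz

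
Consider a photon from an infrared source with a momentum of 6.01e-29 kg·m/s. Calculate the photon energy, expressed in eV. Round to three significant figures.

0.112 eV

Use c = 2.99792458e8 m/s, 1 eV = 1.602176634e-19 J.
Apply E = pc: E = 1.802e-20 J.
Converting to eV: E = 0.1125 eV ≈ 0.112 eV.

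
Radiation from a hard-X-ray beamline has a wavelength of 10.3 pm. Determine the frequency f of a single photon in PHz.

2.91 × 10^4 PHz

Take c = 2.99792458 × 10^8 m/s.
In SI units: λ = 10.3 pm = 1.03 × 10^-11 m.
For a photon f = c/λ, so f = 2.911 × 10^19 Hz.
Converting to PHz: f = 29110 PHz ≈ 2.91 × 10^4 PHz.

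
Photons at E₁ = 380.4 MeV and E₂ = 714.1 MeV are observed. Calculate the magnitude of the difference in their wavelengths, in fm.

Using λ = hc/E: λ₁ = 3.2593 × 10^-15 m, λ₂ = 1.7362 × 10^-15 m.
|Δλ| = |3.2593 × 10^-15 − 1.7362 × 10^-15| = 1.52 × 10^-15 m = 1.52 fm.

1.52 fm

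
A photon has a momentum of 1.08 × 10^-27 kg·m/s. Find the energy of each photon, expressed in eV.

Apply E = pc: E = 3.238 × 10^-19 J.
Converting to eV: E = 2.021 eV ≈ 2.02 eV.

2.02 eV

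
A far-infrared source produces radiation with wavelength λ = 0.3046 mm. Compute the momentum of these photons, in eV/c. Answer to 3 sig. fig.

Use h = 6.62607015e-34 J·s, c = 2.99792458e8 m/s, 1 eV = 1.602176634e-19 J.
In SI units: λ = 0.3046 mm = 3.046e-4 m.
The photon relation is p = h/λ, giving p = 2.175e-30 kg·m/s.
Converting to eV/c: p = 0.004070 eV/c ≈ 4.07e-3 eV/c.

4.07e-3 eV/c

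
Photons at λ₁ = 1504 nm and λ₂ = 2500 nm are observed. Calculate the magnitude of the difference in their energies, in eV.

0.328 eV

Using E = hc/λ: E₁ = 1.3208e-19 J, E₂ = 7.9458e-20 J.
|ΔE| = |1.3208e-19 − 7.9458e-20| = 5.26e-20 J = 0.328 eV.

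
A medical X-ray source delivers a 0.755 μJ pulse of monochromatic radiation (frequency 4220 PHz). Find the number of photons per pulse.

Per-photon energy: E = 2.796 × 10^-15 J (from frequency = 4220 PHz).
N = E_total / E_photon = 7.55 × 10^-7 J / 2.796 × 10^-15 J = 2.70 × 10^8.

2.70 × 10^8 photons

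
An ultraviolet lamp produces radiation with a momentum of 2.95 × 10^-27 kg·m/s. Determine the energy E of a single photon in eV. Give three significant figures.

5.52 eV

Take c = 2.99792458 × 10^8 m/s, 1 eV = 1.602176634 × 10^-19 J.
For a photon E = pc, so E = 8.844 × 10^-19 J.
Converting to eV: E = 5.520 eV ≈ 5.52 eV.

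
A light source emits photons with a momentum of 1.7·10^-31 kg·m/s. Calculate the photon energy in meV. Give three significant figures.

For a photon E = pc, so E = 5.096·10^-23 J.
Converting to meV: E = 0.3181 meV ≈ 0.318 meV.

0.318 meV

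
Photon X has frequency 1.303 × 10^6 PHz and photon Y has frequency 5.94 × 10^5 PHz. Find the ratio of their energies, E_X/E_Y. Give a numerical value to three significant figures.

E_X = 8.634 × 10^-13 J (from frequency = 1.303 × 10^6 PHz, via E = hf).
E_Y = 3.936 × 10^-13 J (from frequency = 5.94 × 10^5 PHz, via E = hf).
Ratio = 8.634 × 10^-13 / 3.936 × 10^-13 = 2.19.

2.19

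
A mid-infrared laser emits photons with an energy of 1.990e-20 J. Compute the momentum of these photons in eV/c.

For a photon p = E/c, so p = 6.638e-29 kg·m/s.
Converting to eV/c: p = 0.1242 eV/c ≈ 0.124 eV/c.

0.124 eV/c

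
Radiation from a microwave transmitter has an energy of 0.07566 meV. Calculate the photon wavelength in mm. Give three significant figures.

16.4 mm

Use h = 6.62607015 × 10^-34 J·s, c = 2.99792458 × 10^8 m/s, 1 eV = 1.602176634 × 10^-19 J.
In SI units: E = 0.07566 meV = 1.2122 × 10^-23 J.
Apply λ = hc/E: λ = 0.01639 m.
Converting to mm: λ = 16.39 mm ≈ 16.4 mm.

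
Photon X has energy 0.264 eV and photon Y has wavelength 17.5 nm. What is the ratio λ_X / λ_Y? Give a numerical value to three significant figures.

λ_X = 4.696 × 10^-6 m (from energy = 0.264 eV, via λ = hc/E).
λ_Y = 1.750 × 10^-8 m (from wavelength = 17.5 nm, via λ given directly).
Ratio = 4.696 × 10^-6 / 1.750 × 10^-8 = 268.

268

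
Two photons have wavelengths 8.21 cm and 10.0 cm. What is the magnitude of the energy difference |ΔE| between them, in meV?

2.70 × 10^-3 meV

Using E = hc/λ: E₁ = 2.420 × 10^-24 J, E₂ = 1.986 × 10^-24 J.
|ΔE| = |2.420 × 10^-24 − 1.986 × 10^-24| = 4.33 × 10^-25 J = 2.70 × 10^-3 meV.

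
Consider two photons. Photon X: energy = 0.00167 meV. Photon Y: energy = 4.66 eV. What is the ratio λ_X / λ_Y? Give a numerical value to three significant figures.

2.79e6

λ_X = 0.7424 m (from energy = 0.00167 meV, via λ = hc/E).
λ_Y = 2.661e-7 m (from energy = 4.66 eV, via λ = hc/E).
Ratio = 0.7424 / 2.661e-7 = 2.79e6.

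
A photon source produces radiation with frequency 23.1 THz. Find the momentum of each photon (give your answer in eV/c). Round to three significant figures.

(h = 6.62607015e-34 J·s, c = 2.99792458e8 m/s, 1 eV = 1.602176634e-19 J.)
First convert: f = 23.1 THz = 2.31e13 Hz.
Since p = hf/c for a photon, p = 5.106e-29 kg·m/s.
Converting to eV/c: p = 0.09553 eV/c ≈ 0.0955 eV/c.

0.0955 eV/c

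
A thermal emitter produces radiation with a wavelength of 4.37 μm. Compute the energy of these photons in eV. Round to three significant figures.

0.284 eV

Take h = 6.62607015 × 10^-34 J·s, c = 2.99792458 × 10^8 m/s, 1 eV = 1.602176634 × 10^-19 J.
Convert to SI: λ = 4.37 μm = 4.37 × 10^-6 m.
The photon relation is E = hc/λ, giving E = 4.546 × 10^-20 J.
Converting to eV: E = 0.2837 eV ≈ 0.284 eV.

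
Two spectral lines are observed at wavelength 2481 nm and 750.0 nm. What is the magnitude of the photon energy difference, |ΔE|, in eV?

Using E = hc/λ: E₁ = 8.0066·10^-20 J, E₂ = 2.6486·10^-19 J.
|ΔE| = |8.0066·10^-20 − 2.6486·10^-19| = 1.85·10^-19 J = 1.15 eV.

1.15 eV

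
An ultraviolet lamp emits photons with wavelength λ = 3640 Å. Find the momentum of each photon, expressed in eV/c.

3.41 eV/c

Use h = 6.62607015e-34 J·s, c = 2.99792458e8 m/s, 1 eV = 1.602176634e-19 J.
In SI units: λ = 3640 Å = 3.64e-7 m.
For a photon p = h/λ, so p = 1.820e-27 kg·m/s.
Converting to eV/c: p = 3.406 eV/c ≈ 3.41 eV/c.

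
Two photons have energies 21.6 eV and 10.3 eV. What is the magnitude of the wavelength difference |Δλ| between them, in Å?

Using λ = hc/E: λ₁ = 5.740 × 10^-8 m, λ₂ = 1.204 × 10^-7 m.
|Δλ| = |5.740 × 10^-8 − 1.204 × 10^-7| = 6.30 × 10^-8 m = 630 Å.

630 Å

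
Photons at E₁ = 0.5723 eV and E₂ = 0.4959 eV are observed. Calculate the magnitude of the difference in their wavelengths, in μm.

Using λ = hc/E: λ₁ = 2.1664 × 10^-6 m, λ₂ = 2.5002 × 10^-6 m.
|Δλ| = |2.1664 × 10^-6 − 2.5002 × 10^-6| = 3.34 × 10^-7 m = 0.334 μm.

0.334 μm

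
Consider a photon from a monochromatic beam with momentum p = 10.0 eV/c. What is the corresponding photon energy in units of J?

(c = 2.99792458e8 m/s, 1 eV = 1.602176634e-19 J.)
In SI units: p = 10.0 eV/c = 5.3443e-27 kg·m/s.
Apply E = pc: E = 1.602e-18 J.
So E ≈ 1.60e-18 J.

1.60e-18 J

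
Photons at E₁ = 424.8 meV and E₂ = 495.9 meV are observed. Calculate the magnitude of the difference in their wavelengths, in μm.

0.418 μm

Using λ = hc/E: λ₁ = 2.9186 × 10^-6 m, λ₂ = 2.5002 × 10^-6 m.
|Δλ| = |2.9186 × 10^-6 − 2.5002 × 10^-6| = 4.18 × 10^-7 m = 0.418 μm.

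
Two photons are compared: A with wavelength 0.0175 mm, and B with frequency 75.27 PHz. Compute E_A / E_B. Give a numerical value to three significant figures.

E_A = 1.135e-20 J (from wavelength = 0.0175 mm, via E = hc/λ).
E_B = 4.987e-17 J (from frequency = 75.27 PHz, via E = hf).
Ratio = 1.135e-20 / 4.987e-17 = 2.28e-4.

2.28e-4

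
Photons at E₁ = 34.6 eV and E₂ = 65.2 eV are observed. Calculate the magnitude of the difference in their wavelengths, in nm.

Using λ = hc/E: λ₁ = 3.583 × 10^-8 m, λ₂ = 1.902 × 10^-8 m.
|Δλ| = |3.583 × 10^-8 − 1.902 × 10^-8| = 1.68 × 10^-8 m = 16.8 nm.

16.8 nm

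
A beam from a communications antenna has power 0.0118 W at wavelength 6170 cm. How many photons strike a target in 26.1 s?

Total energy: E_total = P·t = 0.0118 × 26.1 = 0.3080 J.
Per-photon energy: E = 3.220·10^-27 J.
N = E_total / E_photon = 9.57·10^25.

9.57·10^25 photons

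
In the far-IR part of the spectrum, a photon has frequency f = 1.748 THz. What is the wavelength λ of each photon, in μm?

172 μm

Convert to SI: f = 1.748 THz = 1.748e12 Hz.
For a photon λ = c/f, so λ = 1.715e-4 m.
Converting to μm: λ = 171.5 μm ≈ 172 μm.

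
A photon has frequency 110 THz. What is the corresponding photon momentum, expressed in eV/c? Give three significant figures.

0.455 eV/c

(h = 6.62607015e-34 J·s, c = 2.99792458e8 m/s, 1 eV = 1.602176634e-19 J.)
Convert to SI: f = 110 THz = 1.1e14 Hz.
The photon relation is p = hf/c, giving p = 2.431e-28 kg·m/s.
Converting to eV/c: p = 0.4549 eV/c ≈ 0.455 eV/c.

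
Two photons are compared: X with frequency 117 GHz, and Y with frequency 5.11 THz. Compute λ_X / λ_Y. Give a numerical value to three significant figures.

43.7

λ_X = 0.002562 m (from frequency = 117 GHz, via λ = c/f).
λ_Y = 5.867 × 10^-5 m (from frequency = 5.11 THz, via λ = c/f).
Ratio = 0.002562 / 5.867 × 10^-5 = 43.7.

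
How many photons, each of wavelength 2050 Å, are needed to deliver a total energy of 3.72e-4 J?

3.84e14 photons

Per-photon energy: E = 9.690e-19 J (from wavelength = 2050 Å).
N = E_total / E_photon = 3.72e-4 J / 9.690e-19 J = 3.84e14.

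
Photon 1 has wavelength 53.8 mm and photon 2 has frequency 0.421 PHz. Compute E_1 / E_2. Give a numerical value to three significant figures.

E_1 = 3.692 × 10^-24 J (from wavelength = 53.8 mm, via E = hc/λ).
E_2 = 2.790 × 10^-19 J (from frequency = 0.421 PHz, via E = hf).
Ratio = 3.692 × 10^-24 / 2.790 × 10^-19 = 1.32 × 10^-5.

1.32 × 10^-5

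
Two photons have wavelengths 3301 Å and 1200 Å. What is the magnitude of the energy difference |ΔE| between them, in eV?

Using E = hc/λ: E₁ = 6.0177e-19 J, E₂ = 1.6554e-18 J.
|ΔE| = |6.0177e-19 − 1.6554e-18| = 1.05e-18 J = 6.58 eV.

6.58 eV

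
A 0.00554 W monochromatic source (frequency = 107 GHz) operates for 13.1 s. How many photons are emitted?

1.02e21 photons

Total energy: E_total = P·t = 0.00554 × 13.1 = 0.07257 J.
Per-photon energy: E = 7.090e-23 J.
N = E_total / E_photon = 1.02e21.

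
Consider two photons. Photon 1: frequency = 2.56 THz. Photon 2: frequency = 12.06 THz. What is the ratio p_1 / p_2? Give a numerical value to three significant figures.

p_1 = 5.658 × 10^-30 kg·m/s (from frequency = 2.56 THz, via p = hf/c).
p_2 = 2.666 × 10^-29 kg·m/s (from frequency = 12.06 THz, via p = hf/c).
Ratio = 5.658 × 10^-30 / 2.666 × 10^-29 = 0.212.

0.212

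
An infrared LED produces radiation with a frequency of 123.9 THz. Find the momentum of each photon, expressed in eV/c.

0.512 eV/c

(h = 6.62607015e-34 J·s, c = 2.99792458e8 m/s, 1 eV = 1.602176634e-19 J.)
First convert: f = 123.9 THz = 1.239e14 Hz.
Since p = hf/c for a photon, p = 2.738e-28 kg·m/s.
Converting to eV/c: p = 0.5124 eV/c ≈ 0.512 eV/c.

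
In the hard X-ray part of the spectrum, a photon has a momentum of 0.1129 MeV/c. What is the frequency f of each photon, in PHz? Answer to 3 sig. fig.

2.73e4 PHz

Take h = 6.62607015e-34 J·s, c = 2.99792458e8 m/s, 1 eV = 1.602176634e-19 J.
In SI units: p = 0.1129 MeV/c = 6.0337e-23 kg·m/s.
Apply f = pc/h: f = 2.730e19 Hz.
Converting to PHz: f = 27300 PHz ≈ 2.73e4 PHz.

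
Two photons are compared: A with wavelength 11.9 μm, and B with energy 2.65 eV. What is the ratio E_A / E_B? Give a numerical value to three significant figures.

0.0393

E_A = 1.669 × 10^-20 J (from wavelength = 11.9 μm, via E = hc/λ).
E_B = 4.246 × 10^-19 J (from energy = 2.65 eV, via E given directly).
Ratio = 1.669 × 10^-20 / 4.246 × 10^-19 = 0.0393.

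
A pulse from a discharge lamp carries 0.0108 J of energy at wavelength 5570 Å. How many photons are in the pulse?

3.03e16 photons

Per-photon energy: E = 3.566e-19 J (from wavelength = 5570 Å).
N = E_total / E_photon = 0.0108 J / 3.566e-19 J = 3.03e16.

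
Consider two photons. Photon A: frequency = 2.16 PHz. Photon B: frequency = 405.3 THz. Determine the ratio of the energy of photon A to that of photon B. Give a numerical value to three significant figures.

5.33

E_A = 1.431 × 10^-18 J (from frequency = 2.16 PHz, via E = hf).
E_B = 2.686 × 10^-19 J (from frequency = 405.3 THz, via E = hf).
Ratio = 1.431 × 10^-18 / 2.686 × 10^-19 = 5.33.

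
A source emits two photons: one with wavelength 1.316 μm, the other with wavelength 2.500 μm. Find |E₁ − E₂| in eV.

Using E = hc/λ: E₁ = 1.5095 × 10^-19 J, E₂ = 7.9458 × 10^-20 J.
|ΔE| = |1.5095 × 10^-19 − 7.9458 × 10^-20| = 7.15 × 10^-20 J = 0.446 eV.

0.446 eV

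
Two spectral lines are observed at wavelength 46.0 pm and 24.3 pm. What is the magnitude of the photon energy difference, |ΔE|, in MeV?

0.0241 MeV

Using E = hc/λ: E₁ = 4.318·10^-15 J, E₂ = 8.175·10^-15 J.
|ΔE| = |4.318·10^-15 − 8.175·10^-15| = 3.86·10^-15 J = 0.0241 MeV.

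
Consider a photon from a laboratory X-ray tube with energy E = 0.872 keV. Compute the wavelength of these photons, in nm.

1.42 nm

In SI units: E = 0.872 keV = 1.3971·10^-16 J.
The photon relation is λ = hc/E, giving λ = 1.422·10^-9 m.
Converting to nm: λ = 1.422 nm ≈ 1.42 nm.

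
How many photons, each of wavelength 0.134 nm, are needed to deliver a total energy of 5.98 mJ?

4.03e12 photons

Per-photon energy: E = 1.482e-15 J (from wavelength = 0.134 nm).
N = E_total / E_photon = 0.00598 J / 1.482e-15 J = 4.03e12.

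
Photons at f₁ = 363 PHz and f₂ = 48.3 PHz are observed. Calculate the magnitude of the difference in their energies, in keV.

Using E = hf: E₁ = 2.405e-16 J, E₂ = 3.200e-17 J.
|ΔE| = |2.405e-16 − 3.200e-17| = 2.09e-16 J = 1.30 keV.

1.30 keV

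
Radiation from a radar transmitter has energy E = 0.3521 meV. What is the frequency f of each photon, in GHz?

85.1 GHz

(h = 6.62607015 × 10^-34 J·s, 1 eV = 1.602176634 × 10^-19 J.)
In SI units: E = 0.3521 meV = 5.6413 × 10^-23 J.
Apply f = E/h: f = 8.514 × 10^10 Hz.
Converting to GHz: f = 85.14 GHz ≈ 85.1 GHz.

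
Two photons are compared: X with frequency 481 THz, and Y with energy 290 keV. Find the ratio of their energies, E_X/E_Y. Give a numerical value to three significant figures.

E_X = 3.187e-19 J (from frequency = 481 THz, via E = hf).
E_Y = 4.646e-14 J (from energy = 290 keV, via E given directly).
Ratio = 3.187e-19 / 4.646e-14 = 6.86e-6.

6.86e-6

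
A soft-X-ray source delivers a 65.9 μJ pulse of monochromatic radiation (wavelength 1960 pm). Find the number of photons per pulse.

Per-photon energy: E = 1.013e-16 J (from wavelength = 1960 pm).
N = E_total / E_photon = 6.59e-5 J / 1.013e-16 J = 6.50e11.

6.50e11 photons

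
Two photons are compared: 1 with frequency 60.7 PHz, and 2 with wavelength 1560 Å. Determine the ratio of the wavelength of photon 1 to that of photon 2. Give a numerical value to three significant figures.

λ_1 = 4.939e-9 m (from frequency = 60.7 PHz, via λ = c/f).
λ_2 = 1.560e-7 m (from wavelength = 1560 Å, via λ given directly).
Ratio = 4.939e-9 / 1.560e-7 = 0.0317.

0.0317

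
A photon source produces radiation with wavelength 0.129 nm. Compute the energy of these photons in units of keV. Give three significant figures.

Use h = 6.62607015e-34 J·s, c = 2.99792458e8 m/s, 1 eV = 1.602176634e-19 J.
First convert: λ = 0.129 nm = 1.29e-10 m.
For a photon E = hc/λ, so E = 1.540e-15 J.
Converting to keV: E = 9.611 keV ≈ 9.61 keV.

9.61 keV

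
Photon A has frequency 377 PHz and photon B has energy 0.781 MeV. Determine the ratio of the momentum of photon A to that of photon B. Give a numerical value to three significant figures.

p_A = 8.333e-25 kg·m/s (from frequency = 377 PHz, via p = hf/c).
p_B = 4.174e-22 kg·m/s (from energy = 0.781 MeV, via p = E/c).
Ratio = 8.333e-25 / 4.174e-22 = 2.00e-3.

2.00e-3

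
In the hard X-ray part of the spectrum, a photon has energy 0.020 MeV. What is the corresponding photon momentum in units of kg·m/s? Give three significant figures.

Use c = 2.99792458 × 10^8 m/s, 1 eV = 1.602176634 × 10^-19 J.
In SI units: E = 0.020 MeV = 3.2044 × 10^-15 J.
The photon relation is p = E/c, giving p = 1.069 × 10^-23 kg·m/s.
So p ≈ 1.07 × 10^-23 kg·m/s.

1.07 × 10^-23 kg·m/s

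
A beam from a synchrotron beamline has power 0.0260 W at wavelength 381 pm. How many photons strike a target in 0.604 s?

Total energy: E_total = P·t = 0.0260 × 0.604 = 0.01570 J.
Per-photon energy: E = 5.214 × 10^-16 J.
N = E_total / E_photon = 3.01 × 10^13.

3.01 × 10^13 photons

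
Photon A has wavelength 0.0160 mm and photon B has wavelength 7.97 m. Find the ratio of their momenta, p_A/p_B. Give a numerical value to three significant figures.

p_A = 4.141·10^-29 kg·m/s (from wavelength = 0.0160 mm, via p = h/λ).
p_B = 8.314·10^-35 kg·m/s (from wavelength = 7.97 m, via p = h/λ).
Ratio = 4.141·10^-29 / 8.314·10^-35 = 4.98·10^5.

4.98·10^5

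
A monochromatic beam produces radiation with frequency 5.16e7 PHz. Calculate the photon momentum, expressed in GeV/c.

Take h = 6.62607015e-34 J·s, c = 2.99792458e8 m/s, 1 eV = 1.602176634e-19 J.
First convert: f = 5.16e7 PHz = 5.16e22 Hz.
The photon relation is p = hf/c, giving p = 1.140e-19 kg·m/s.
Converting to GeV/c: p = 0.2134 GeV/c ≈ 0.213 GeV/c.

0.213 GeV/c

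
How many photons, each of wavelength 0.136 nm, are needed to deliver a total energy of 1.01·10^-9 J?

6.91·10^5 photons

Per-photon energy: E = 1.461·10^-15 J (from wavelength = 0.136 nm).
N = E_total / E_photon = 1.01·10^-9 J / 1.461·10^-15 J = 6.91·10^5.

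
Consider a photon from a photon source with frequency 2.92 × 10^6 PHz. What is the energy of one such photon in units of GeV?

(h = 6.62607015 × 10^-34 J·s, 1 eV = 1.602176634 × 10^-19 J.)
Convert to SI: f = 2.92 × 10^6 PHz = 2.92 × 10^21 Hz.
Since E = hf for a photon, E = 1.935 × 10^-12 J.
Converting to GeV: E = 0.01208 GeV ≈ 0.0121 GeV.

0.0121 GeV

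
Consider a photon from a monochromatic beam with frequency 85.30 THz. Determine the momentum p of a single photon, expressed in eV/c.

Convert to SI: f = 85.30 THz = 8.530·10^13 Hz.
Since p = hf/c for a photon, p = 1.885·10^-28 kg·m/s.
Converting to eV/c: p = 0.3528 eV/c ≈ 0.353 eV/c.

0.353 eV/c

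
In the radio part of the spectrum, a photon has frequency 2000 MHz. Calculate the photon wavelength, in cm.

15.0 cm

Convert to SI: f = 2000 MHz = 2.00·10^9 Hz.
The photon relation is λ = c/f, giving λ = 0.1499 m.
Converting to cm: λ = 14.99 cm ≈ 15.0 cm.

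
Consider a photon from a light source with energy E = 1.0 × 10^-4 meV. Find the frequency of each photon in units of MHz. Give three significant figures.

24.2 MHz

In SI units: E = 1.0 × 10^-4 meV = 1.6022 × 10^-26 J.
The photon relation is f = E/h, giving f = 2.418 × 10^7 Hz.
Converting to MHz: f = 24.18 MHz ≈ 24.2 MHz.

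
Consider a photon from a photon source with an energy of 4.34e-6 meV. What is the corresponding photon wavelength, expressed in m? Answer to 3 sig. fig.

286 m

(h = 6.62607015e-34 J·s, c = 2.99792458e8 m/s, 1 eV = 1.602176634e-19 J.)
In SI units: E = 4.34e-6 meV = 6.9534e-28 J.
For a photon λ = hc/E, so λ = 285.7 m.
So λ ≈ 286 m.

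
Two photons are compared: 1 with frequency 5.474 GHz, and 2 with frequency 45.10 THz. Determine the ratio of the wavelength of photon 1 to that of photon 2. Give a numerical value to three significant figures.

8240

λ_1 = 0.05477 m (from frequency = 5.474 GHz, via λ = c/f).
λ_2 = 6.647e-6 m (from frequency = 45.10 THz, via λ = c/f).
Ratio = 0.05477 / 6.647e-6 = 8240.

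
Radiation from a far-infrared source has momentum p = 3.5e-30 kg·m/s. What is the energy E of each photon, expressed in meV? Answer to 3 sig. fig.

The photon relation is E = pc, giving E = 1.049e-21 J.
Converting to meV: E = 6.549 meV ≈ 6.55 meV.

6.55 meV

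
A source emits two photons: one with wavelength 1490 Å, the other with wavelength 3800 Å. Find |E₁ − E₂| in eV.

5.06 eV

Using E = hc/λ: E₁ = 1.3332e-18 J, E₂ = 5.2275e-19 J.
|ΔE| = |1.3332e-18 − 5.2275e-19| = 8.10e-19 J = 5.06 eV.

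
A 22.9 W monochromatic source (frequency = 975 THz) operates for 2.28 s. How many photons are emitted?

8.08e19 photons

Total energy: E_total = P·t = 22.9 × 2.28 = 52.21 J.
Per-photon energy: E = 6.460e-19 J.
N = E_total / E_photon = 8.08e19.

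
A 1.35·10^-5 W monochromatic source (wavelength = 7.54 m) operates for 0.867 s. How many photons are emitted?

4.44·10^20 photons

Total energy: E_total = P·t = 1.35·10^-5 × 0.867 = 1.170·10^-5 J.
Per-photon energy: E = 2.635·10^-26 J.
N = E_total / E_photon = 4.44·10^20.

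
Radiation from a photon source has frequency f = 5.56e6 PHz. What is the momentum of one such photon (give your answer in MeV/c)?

23.0 MeV/c

Take h = 6.62607015e-34 J·s, c = 2.99792458e8 m/s, 1 eV = 1.602176634e-19 J.
Convert to SI: f = 5.56e6 PHz = 5.56e21 Hz.
For a photon p = hf/c, so p = 1.229e-20 kg·m/s.
Converting to MeV/c: p = 22.99 MeV/c ≈ 23.0 MeV/c.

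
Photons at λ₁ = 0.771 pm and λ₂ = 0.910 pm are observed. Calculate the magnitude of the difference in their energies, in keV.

Using E = hc/λ: E₁ = 2.576 × 10^-13 J, E₂ = 2.183 × 10^-13 J.
|ΔE| = |2.576 × 10^-13 − 2.183 × 10^-13| = 3.94 × 10^-14 J = 246 keV.

246 keV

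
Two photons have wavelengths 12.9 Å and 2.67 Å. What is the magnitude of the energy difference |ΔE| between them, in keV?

3.68 keV

Using E = hc/λ: E₁ = 1.540 × 10^-16 J, E₂ = 7.440 × 10^-16 J.
|ΔE| = |1.540 × 10^-16 − 7.440 × 10^-16| = 5.90 × 10^-16 J = 3.68 keV.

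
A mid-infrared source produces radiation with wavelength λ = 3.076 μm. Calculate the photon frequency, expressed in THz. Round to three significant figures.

Use c = 2.99792458·10^8 m/s.
In SI units: λ = 3.076 μm = 3.076·10^-6 m.
The photon relation is f = c/λ, giving f = 9.746·10^13 Hz.
Converting to THz: f = 97.46 THz ≈ 97.5 THz.

97.5 THz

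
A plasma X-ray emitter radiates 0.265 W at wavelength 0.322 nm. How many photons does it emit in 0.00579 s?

2.49·10^12 photons

Total energy: E_total = P·t = 0.265 × 0.00579 = 0.001534 J.
Per-photon energy: E = 6.169·10^-16 J.
N = E_total / E_photon = 2.49·10^12.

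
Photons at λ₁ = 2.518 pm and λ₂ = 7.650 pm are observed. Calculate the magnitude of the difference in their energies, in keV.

330 keV

Using E = hc/λ: E₁ = 7.8890·10^-14 J, E₂ = 2.5967·10^-14 J.
|ΔE| = |7.8890·10^-14 − 2.5967·10^-14| = 5.29·10^-14 J = 330 keV.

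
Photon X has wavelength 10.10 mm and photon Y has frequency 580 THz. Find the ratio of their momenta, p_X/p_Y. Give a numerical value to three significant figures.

p_X = 6.560 × 10^-32 kg·m/s (from wavelength = 10.10 mm, via p = h/λ).
p_Y = 1.282 × 10^-27 kg·m/s (from frequency = 580 THz, via p = hf/c).
Ratio = 6.560 × 10^-32 / 1.282 × 10^-27 = 5.12 × 10^-5.

5.12 × 10^-5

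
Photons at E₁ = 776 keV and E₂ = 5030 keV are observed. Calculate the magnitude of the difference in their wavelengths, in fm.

Using λ = hc/E: λ₁ = 1.598e-12 m, λ₂ = 2.465e-13 m.
|Δλ| = |1.598e-12 − 2.465e-13| = 1.35e-12 m = 1350 fm.

1350 fm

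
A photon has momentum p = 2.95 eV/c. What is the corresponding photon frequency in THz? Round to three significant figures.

Convert to SI: p = 2.95 eV/c = 1.5766 × 10^-27 kg·m/s.
For a photon f = pc/h, so f = 7.133 × 10^14 Hz.
Converting to THz: f = 713.3 THz ≈ 713 THz.

713 THz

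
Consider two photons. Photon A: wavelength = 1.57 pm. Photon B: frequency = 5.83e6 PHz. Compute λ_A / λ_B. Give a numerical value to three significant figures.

30.5

λ_A = 1.570e-12 m (from wavelength = 1.57 pm, via λ given directly).
λ_B = 5.142e-14 m (from frequency = 5.83e6 PHz, via λ = c/f).
Ratio = 1.570e-12 / 5.142e-14 = 30.5.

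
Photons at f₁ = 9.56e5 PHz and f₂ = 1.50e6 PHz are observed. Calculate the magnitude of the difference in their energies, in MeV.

Using E = hf: E₁ = 6.335e-13 J, E₂ = 9.939e-13 J.
|ΔE| = |6.335e-13 − 9.939e-13| = 3.60e-13 J = 2.25 MeV.

2.25 MeV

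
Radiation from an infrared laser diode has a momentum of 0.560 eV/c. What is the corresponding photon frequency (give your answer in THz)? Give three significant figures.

135 THz

In SI units: p = 0.560 eV/c = 2.9928·10^-28 kg·m/s.
The photon relation is f = pc/h, giving f = 1.354·10^14 Hz.
Converting to THz: f = 135.4 THz ≈ 135 THz.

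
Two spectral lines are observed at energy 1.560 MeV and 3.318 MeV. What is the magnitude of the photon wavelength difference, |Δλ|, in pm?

0.421 pm

Using λ = hc/E: λ₁ = 7.9477e-13 m, λ₂ = 3.7367e-13 m.
|Δλ| = |7.9477e-13 − 3.7367e-13| = 4.21e-13 m = 0.421 pm.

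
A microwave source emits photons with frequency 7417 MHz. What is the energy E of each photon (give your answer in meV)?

0.0307 meV

First convert: f = 7417 MHz = 7.417 × 10^9 Hz.
Since E = hf for a photon, E = 4.915 × 10^-24 J.
Converting to meV: E = 0.03067 meV ≈ 0.0307 meV.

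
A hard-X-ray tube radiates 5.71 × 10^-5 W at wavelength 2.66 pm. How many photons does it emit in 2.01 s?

1.54 × 10^9 photons

Total energy: E_total = P·t = 5.71 × 10^-5 × 2.01 = 1.148 × 10^-4 J.
Per-photon energy: E = 7.468 × 10^-14 J.
N = E_total / E_photon = 1.54 × 10^9.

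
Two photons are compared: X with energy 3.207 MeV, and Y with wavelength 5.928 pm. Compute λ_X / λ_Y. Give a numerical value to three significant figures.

λ_X = 3.866e-13 m (from energy = 3.207 MeV, via λ = hc/E).
λ_Y = 5.928e-12 m (from wavelength = 5.928 pm, via λ given directly).
Ratio = 3.866e-13 / 5.928e-12 = 0.0652.

0.0652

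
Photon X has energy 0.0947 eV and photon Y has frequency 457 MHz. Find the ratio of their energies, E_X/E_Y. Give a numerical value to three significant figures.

E_X = 1.517 × 10^-20 J (from energy = 0.0947 eV, via E given directly).
E_Y = 3.028 × 10^-25 J (from frequency = 457 MHz, via E = hf).
Ratio = 1.517 × 10^-20 / 3.028 × 10^-25 = 5.01 × 10^4.

5.01 × 10^4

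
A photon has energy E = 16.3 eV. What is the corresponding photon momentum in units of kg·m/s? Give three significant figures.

8.71 × 10^-27 kg·m/s

In SI units: E = 16.3 eV = 2.6115 × 10^-18 J.
For a photon p = E/c, so p = 8.711 × 10^-27 kg·m/s.
So p ≈ 8.71 × 10^-27 kg·m/s.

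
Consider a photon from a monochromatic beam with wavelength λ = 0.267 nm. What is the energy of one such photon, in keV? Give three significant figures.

4.64 keV

Convert to SI: λ = 0.267 nm = 2.67e-10 m.
Since E = hc/λ for a photon, E = 7.440e-16 J.
Converting to keV: E = 4.644 keV ≈ 4.64 keV.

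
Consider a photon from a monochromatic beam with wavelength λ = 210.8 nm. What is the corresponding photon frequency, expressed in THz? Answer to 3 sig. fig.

Take c = 2.99792458e8 m/s.
Convert to SI: λ = 210.8 nm = 2.108e-7 m.
For a photon f = c/λ, so f = 1.422e15 Hz.
Converting to THz: f = 1422 THz ≈ 1420 THz.

1420 THz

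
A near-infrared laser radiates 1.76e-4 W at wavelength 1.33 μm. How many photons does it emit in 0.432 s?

Total energy: E_total = P·t = 1.76e-4 × 0.432 = 7.603e-5 J.
Per-photon energy: E = 1.494e-19 J.
N = E_total / E_photon = 5.09e14.

5.09e14 photons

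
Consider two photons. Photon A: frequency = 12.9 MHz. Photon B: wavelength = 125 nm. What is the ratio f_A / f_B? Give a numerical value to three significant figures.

5.38e-9

f_A = 1.290e7 Hz (from frequency = 12.9 MHz, via f given directly).
f_B = 2.398e15 Hz (from wavelength = 125 nm, via f = c/λ).
Ratio = 1.290e7 / 2.398e15 = 5.38e-9.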